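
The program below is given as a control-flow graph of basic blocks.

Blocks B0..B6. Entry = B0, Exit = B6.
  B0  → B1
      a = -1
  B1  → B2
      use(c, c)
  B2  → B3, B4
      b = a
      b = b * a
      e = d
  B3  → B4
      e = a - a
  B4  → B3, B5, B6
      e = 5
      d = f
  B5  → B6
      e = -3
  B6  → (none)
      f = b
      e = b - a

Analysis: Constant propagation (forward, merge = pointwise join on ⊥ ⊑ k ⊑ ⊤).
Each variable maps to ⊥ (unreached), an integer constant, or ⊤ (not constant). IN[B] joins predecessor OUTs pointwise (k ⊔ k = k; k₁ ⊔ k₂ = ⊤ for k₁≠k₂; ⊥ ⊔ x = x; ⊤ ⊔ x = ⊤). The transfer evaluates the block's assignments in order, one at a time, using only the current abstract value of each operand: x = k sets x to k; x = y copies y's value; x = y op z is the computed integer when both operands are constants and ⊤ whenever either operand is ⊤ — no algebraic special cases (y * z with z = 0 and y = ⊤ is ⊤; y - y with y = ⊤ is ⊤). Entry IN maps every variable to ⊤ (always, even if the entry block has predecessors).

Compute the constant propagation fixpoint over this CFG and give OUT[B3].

Converged values:
  B0:   IN=(all ⊤)   OUT={a:-1; rest ⊤}
  B1:   IN={a:-1; rest ⊤}   OUT={a:-1; rest ⊤}
  B2:   IN={a:-1; rest ⊤}   OUT={a:-1, b:1; rest ⊤}
  B3:   IN={a:-1, b:1; rest ⊤}   OUT={a:-1, b:1, e:0; rest ⊤}
  B4:   IN={a:-1, b:1; rest ⊤}   OUT={a:-1, b:1, e:5; rest ⊤}
  B5:   IN={a:-1, b:1, e:5; rest ⊤}   OUT={a:-1, b:1, e:-3; rest ⊤}
  B6:   IN={a:-1, b:1; rest ⊤}   OUT={a:-1, b:1, e:2, f:1; rest ⊤}

Merge at B3: IN[B3] = OUT[B2] ⊔ OUT[B4] = {a: -1, b: 1, c: ⊤, d: ⊤, e: ⊤, f: ⊤}
Applying B3's transfer function to that IN value gives OUT[B3] (row B3 above).

Answer: {a: -1, b: 1, c: ⊤, d: ⊤, e: 0, f: ⊤}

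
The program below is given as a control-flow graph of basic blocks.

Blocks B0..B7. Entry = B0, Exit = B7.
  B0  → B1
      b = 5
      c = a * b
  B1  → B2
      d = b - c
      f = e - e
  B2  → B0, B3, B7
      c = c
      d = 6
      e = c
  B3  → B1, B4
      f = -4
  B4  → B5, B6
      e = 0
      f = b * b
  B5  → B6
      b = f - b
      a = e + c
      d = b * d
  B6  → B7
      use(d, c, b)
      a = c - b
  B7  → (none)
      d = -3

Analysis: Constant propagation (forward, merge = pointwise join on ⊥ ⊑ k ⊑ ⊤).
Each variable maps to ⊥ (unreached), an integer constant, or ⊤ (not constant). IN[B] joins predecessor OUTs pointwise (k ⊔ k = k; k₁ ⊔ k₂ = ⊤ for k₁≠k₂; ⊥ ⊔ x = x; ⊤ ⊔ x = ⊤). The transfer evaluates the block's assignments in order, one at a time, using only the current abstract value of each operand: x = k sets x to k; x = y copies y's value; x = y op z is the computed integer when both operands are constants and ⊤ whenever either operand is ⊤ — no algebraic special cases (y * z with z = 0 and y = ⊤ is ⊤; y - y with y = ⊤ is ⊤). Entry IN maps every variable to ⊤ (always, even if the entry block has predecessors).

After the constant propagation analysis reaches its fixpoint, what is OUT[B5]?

Answer: {a: ⊤, b: 20, c: ⊤, d: 120, e: 0, f: 25}

Trace:
Converged values:
  B0:  IN=(all ⊤)  OUT={b:5; rest ⊤}
  B1:  IN={b:5; rest ⊤}  OUT={b:5; rest ⊤}
  B2:  IN={b:5; rest ⊤}  OUT={b:5, d:6; rest ⊤}
  B3:  IN={b:5, d:6; rest ⊤}  OUT={b:5, d:6, f:-4; rest ⊤}
  B4:  IN={b:5, d:6, f:-4; rest ⊤}  OUT={b:5, d:6, e:0, f:25; rest ⊤}
  B5:  IN={b:5, d:6, e:0, f:25; rest ⊤}  OUT={b:20, d:120, e:0, f:25; rest ⊤}
  B6:  IN={e:0, f:25; rest ⊤}  OUT={e:0, f:25; rest ⊤}
  B7:  IN=(all ⊤)  OUT={d:-3; rest ⊤}

Merge at B5: IN[B5] = OUT[B4] = {a: ⊤, b: 5, c: ⊤, d: 6, e: 0, f: 25}
Applying B5's transfer function to that IN value gives OUT[B5] (row B5 above).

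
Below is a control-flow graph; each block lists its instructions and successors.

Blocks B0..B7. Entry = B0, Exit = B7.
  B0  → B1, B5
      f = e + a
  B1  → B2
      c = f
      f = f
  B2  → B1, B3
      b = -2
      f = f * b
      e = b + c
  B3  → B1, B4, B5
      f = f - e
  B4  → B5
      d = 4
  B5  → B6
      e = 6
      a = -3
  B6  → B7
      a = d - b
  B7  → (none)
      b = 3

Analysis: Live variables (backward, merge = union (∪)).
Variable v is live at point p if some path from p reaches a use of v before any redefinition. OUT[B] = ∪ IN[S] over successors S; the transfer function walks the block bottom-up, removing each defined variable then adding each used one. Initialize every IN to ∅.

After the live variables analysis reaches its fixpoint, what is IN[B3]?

Per-block solution:
  B0: | IN={a, b, d, e} | OUT={b, d, f}
  B1: | IN={d, f} | OUT={c, d, f}
  B2: | IN={c, d, f} | OUT={b, d, e, f}
  B3: | IN={b, d, e, f} | OUT={b, d, f}
  B4: | IN={b} | OUT={b, d}
  B5: | IN={b, d} | OUT={b, d}
  B6: | IN={b, d} | OUT={}
  B7: | IN={} | OUT={}

Merge at B3: OUT[B3] = IN[B1] ⊔ IN[B4] ⊔ IN[B5] = {b, d, f}
Applying B3's transfer function to that OUT value gives IN[B3] (row B3 above).

Answer: {b, d, e, f}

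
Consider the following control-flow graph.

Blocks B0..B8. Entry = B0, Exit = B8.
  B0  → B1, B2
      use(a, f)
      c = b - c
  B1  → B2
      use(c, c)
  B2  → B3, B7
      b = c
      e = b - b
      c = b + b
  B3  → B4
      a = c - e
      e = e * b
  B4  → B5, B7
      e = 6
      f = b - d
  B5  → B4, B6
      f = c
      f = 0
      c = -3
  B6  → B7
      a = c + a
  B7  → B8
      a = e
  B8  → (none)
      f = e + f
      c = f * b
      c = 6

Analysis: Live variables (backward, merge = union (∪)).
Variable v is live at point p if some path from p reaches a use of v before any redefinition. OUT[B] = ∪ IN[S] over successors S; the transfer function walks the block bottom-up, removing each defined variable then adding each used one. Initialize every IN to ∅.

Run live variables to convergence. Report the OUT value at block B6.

Per-block solution:
  B0:   IN={a, b, c, d, f}   OUT={c, d, f}
  B1:   IN={c, d, f}   OUT={c, d, f}
  B2:   IN={c, d, f}   OUT={b, c, d, e, f}
  B3:   IN={b, c, d, e}   OUT={a, b, c, d}
  B4:   IN={a, b, c, d}   OUT={a, b, c, d, e, f}
  B5:   IN={a, b, c, d, e}   OUT={a, b, c, d, e, f}
  B6:   IN={a, b, c, e, f}   OUT={b, e, f}
  B7:   IN={b, e, f}   OUT={b, e, f}
  B8:   IN={b, e, f}   OUT={}

Merge at B6: OUT[B6] = IN[B7] = {b, e, f}

Answer: {b, e, f}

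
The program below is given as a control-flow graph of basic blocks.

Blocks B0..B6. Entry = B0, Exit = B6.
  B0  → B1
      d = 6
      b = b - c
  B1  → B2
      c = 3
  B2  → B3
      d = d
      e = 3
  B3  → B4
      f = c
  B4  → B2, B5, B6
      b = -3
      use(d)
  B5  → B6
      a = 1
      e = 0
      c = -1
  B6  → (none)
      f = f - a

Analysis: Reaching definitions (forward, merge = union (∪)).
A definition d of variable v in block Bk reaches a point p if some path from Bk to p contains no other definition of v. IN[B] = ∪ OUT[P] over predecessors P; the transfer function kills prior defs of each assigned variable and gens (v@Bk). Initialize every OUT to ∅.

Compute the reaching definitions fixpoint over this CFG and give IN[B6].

Answer: {a@B5, b@B4, c@B1, c@B5, d@B2, e@B2, e@B5, f@B3}

Trace:
Per-block solution:
  B0:  IN={}  OUT={b@B0, d@B0}
  B1:  IN={b@B0, d@B0}  OUT={b@B0, c@B1, d@B0}
  B2:  IN={b@B0, b@B4, c@B1, d@B0, d@B2, e@B2, f@B3}  OUT={b@B0, b@B4, c@B1, d@B2, e@B2, f@B3}
  B3:  IN={b@B0, b@B4, c@B1, d@B2, e@B2, f@B3}  OUT={b@B0, b@B4, c@B1, d@B2, e@B2, f@B3}
  B4:  IN={b@B0, b@B4, c@B1, d@B2, e@B2, f@B3}  OUT={b@B4, c@B1, d@B2, e@B2, f@B3}
  B5:  IN={b@B4, c@B1, d@B2, e@B2, f@B3}  OUT={a@B5, b@B4, c@B5, d@B2, e@B5, f@B3}
  B6:  IN={a@B5, b@B4, c@B1, c@B5, d@B2, e@B2, e@B5, f@B3}  OUT={a@B5, b@B4, c@B1, c@B5, d@B2, e@B2, e@B5, f@B6}

Merge at B6: IN[B6] = OUT[B4] ⊔ OUT[B5] = {a@B5, b@B4, c@B1, c@B5, d@B2, e@B2, e@B5, f@B3}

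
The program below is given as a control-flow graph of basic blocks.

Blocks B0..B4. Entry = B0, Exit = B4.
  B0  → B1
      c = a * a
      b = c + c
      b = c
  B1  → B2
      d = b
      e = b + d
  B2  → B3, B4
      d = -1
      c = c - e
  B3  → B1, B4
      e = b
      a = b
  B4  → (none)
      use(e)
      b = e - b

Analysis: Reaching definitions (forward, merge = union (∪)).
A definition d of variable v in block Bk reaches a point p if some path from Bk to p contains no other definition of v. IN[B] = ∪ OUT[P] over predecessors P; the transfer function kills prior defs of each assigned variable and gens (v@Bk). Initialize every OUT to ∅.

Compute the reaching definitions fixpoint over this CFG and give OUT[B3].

Answer: {a@B3, b@B0, c@B2, d@B2, e@B3}

Trace:
Converged values:
  B0:  IN={}  OUT={b@B0, c@B0}
  B1:  IN={a@B3, b@B0, c@B0, c@B2, d@B2, e@B3}  OUT={a@B3, b@B0, c@B0, c@B2, d@B1, e@B1}
  B2:  IN={a@B3, b@B0, c@B0, c@B2, d@B1, e@B1}  OUT={a@B3, b@B0, c@B2, d@B2, e@B1}
  B3:  IN={a@B3, b@B0, c@B2, d@B2, e@B1}  OUT={a@B3, b@B0, c@B2, d@B2, e@B3}
  B4:  IN={a@B3, b@B0, c@B2, d@B2, e@B1, e@B3}  OUT={a@B3, b@B4, c@B2, d@B2, e@B1, e@B3}

Merge at B3: IN[B3] = OUT[B2] = {a@B3, b@B0, c@B2, d@B2, e@B1}
Applying B3's transfer function to that IN value gives OUT[B3] (row B3 above).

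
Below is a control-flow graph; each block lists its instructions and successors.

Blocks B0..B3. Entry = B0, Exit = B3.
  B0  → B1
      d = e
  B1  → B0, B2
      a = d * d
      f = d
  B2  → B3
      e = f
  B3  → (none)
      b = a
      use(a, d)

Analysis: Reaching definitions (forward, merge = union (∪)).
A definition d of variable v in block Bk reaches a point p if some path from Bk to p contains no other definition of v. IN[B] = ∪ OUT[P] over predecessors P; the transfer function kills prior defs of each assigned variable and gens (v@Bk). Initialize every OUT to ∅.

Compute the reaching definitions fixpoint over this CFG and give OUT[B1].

Fixpoint table:
  B0: | IN={a@B1, d@B0, f@B1} | OUT={a@B1, d@B0, f@B1}
  B1: | IN={a@B1, d@B0, f@B1} | OUT={a@B1, d@B0, f@B1}
  B2: | IN={a@B1, d@B0, f@B1} | OUT={a@B1, d@B0, e@B2, f@B1}
  B3: | IN={a@B1, d@B0, e@B2, f@B1} | OUT={a@B1, b@B3, d@B0, e@B2, f@B1}

Merge at B1: IN[B1] = OUT[B0] = {a@B1, d@B0, f@B1}
Applying B1's transfer function to that IN value gives OUT[B1] (row B1 above).

Answer: {a@B1, d@B0, f@B1}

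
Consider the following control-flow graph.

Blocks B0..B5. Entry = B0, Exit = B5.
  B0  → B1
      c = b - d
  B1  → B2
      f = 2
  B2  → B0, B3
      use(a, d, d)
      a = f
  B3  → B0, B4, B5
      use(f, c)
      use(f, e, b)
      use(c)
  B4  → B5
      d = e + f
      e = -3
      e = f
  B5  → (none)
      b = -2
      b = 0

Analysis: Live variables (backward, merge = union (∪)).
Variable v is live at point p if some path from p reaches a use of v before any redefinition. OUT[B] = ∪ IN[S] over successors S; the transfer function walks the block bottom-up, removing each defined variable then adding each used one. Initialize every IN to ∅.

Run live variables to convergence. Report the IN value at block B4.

Answer: {e, f}

Working:
Converged values:
  B0:  IN={a, b, d, e}  OUT={a, b, c, d, e}
  B1:  IN={a, b, c, d, e}  OUT={a, b, c, d, e, f}
  B2:  IN={a, b, c, d, e, f}  OUT={a, b, c, d, e, f}
  B3:  IN={a, b, c, d, e, f}  OUT={a, b, d, e, f}
  B4:  IN={e, f}  OUT={}
  B5:  IN={}  OUT={}

Merge at B4: OUT[B4] = IN[B5] = {}
Applying B4's transfer function to that OUT value gives IN[B4] (row B4 above).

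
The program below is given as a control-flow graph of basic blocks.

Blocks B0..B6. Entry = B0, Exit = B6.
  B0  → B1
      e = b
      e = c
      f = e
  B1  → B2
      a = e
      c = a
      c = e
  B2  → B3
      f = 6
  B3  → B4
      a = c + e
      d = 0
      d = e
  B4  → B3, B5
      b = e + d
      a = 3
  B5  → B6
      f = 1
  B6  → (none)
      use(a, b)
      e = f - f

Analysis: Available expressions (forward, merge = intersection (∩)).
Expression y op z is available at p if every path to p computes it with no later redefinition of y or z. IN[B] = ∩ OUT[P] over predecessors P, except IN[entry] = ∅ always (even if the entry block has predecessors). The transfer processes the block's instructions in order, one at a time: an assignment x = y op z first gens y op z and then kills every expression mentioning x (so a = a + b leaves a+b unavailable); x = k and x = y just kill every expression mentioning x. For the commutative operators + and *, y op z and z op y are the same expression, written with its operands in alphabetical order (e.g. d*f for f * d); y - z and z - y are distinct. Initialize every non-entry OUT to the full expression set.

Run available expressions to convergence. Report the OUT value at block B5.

Answer: {c+e, d+e}

Working:
Converged values:
  B0: | IN={} | OUT={}
  B1: | IN={} | OUT={}
  B2: | IN={} | OUT={}
  B3: | IN={} | OUT={c+e}
  B4: | IN={c+e} | OUT={c+e, d+e}
  B5: | IN={c+e, d+e} | OUT={c+e, d+e}
  B6: | IN={c+e, d+e} | OUT={f-f}

Merge at B5: IN[B5] = OUT[B4] = {c+e, d+e}
Applying B5's transfer function to that IN value gives OUT[B5] (row B5 above).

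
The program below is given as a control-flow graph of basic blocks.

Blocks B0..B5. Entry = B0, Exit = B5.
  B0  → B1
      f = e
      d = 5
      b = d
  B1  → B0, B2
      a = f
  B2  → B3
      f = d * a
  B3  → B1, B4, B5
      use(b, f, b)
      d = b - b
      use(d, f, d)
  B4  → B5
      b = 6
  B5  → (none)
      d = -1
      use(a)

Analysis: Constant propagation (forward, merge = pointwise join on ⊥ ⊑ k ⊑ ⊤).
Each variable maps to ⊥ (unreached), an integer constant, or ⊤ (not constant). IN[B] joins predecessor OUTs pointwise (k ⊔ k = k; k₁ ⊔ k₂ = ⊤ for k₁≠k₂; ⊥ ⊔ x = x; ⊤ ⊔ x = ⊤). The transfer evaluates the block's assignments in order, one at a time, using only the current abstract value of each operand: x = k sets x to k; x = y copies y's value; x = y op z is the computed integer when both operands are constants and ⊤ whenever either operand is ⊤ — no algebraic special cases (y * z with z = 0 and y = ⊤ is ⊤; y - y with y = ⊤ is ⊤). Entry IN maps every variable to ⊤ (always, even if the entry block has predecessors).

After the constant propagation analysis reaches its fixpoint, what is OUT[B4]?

Per-block solution:
  B0:   IN=(all ⊤)   OUT={b:5, d:5; rest ⊤}
  B1:   IN={b:5; rest ⊤}   OUT={b:5; rest ⊤}
  B2:   IN={b:5; rest ⊤}   OUT={b:5; rest ⊤}
  B3:   IN={b:5; rest ⊤}   OUT={b:5, d:0; rest ⊤}
  B4:   IN={b:5, d:0; rest ⊤}   OUT={b:6, d:0; rest ⊤}
  B5:   IN={d:0; rest ⊤}   OUT={d:-1; rest ⊤}

Merge at B4: IN[B4] = OUT[B3] = {a: ⊤, b: 5, c: ⊤, d: 0, e: ⊤, f: ⊤}
Applying B4's transfer function to that IN value gives OUT[B4] (row B4 above).

Answer: {a: ⊤, b: 6, c: ⊤, d: 0, e: ⊤, f: ⊤}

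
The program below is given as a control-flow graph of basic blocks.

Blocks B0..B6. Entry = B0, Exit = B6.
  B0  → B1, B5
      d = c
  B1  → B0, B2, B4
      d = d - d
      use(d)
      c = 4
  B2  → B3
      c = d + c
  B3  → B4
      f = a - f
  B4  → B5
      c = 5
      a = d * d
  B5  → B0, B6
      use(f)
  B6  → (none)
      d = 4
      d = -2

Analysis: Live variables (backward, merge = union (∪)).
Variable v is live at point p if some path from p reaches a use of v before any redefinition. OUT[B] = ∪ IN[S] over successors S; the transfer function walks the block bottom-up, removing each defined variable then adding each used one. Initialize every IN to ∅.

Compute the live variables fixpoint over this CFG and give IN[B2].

Answer: {a, c, d, f}

Derivation:
Converged values:
  B0:   IN={a, c, f}   OUT={a, c, d, f}
  B1:   IN={a, d, f}   OUT={a, c, d, f}
  B2:   IN={a, c, d, f}   OUT={a, d, f}
  B3:   IN={a, d, f}   OUT={d, f}
  B4:   IN={d, f}   OUT={a, c, f}
  B5:   IN={a, c, f}   OUT={a, c, f}
  B6:   IN={}   OUT={}

Merge at B2: OUT[B2] = IN[B3] = {a, d, f}
Applying B2's transfer function to that OUT value gives IN[B2] (row B2 above).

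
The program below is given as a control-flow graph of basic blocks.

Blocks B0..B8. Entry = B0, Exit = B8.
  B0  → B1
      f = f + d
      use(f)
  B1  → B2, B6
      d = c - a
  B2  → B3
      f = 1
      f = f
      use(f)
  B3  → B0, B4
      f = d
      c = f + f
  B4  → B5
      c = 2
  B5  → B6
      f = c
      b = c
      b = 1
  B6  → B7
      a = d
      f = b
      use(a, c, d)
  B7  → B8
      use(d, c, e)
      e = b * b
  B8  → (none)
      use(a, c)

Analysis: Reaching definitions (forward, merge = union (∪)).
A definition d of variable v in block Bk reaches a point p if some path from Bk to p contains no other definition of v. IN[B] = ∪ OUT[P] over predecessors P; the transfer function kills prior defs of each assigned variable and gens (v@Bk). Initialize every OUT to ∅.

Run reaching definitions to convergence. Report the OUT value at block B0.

Answer: {c@B3, d@B1, f@B0}

Derivation:
Converged values:
  B0:   IN={c@B3, d@B1, f@B3}   OUT={c@B3, d@B1, f@B0}
  B1:   IN={c@B3, d@B1, f@B0}   OUT={c@B3, d@B1, f@B0}
  B2:   IN={c@B3, d@B1, f@B0}   OUT={c@B3, d@B1, f@B2}
  B3:   IN={c@B3, d@B1, f@B2}   OUT={c@B3, d@B1, f@B3}
  B4:   IN={c@B3, d@B1, f@B3}   OUT={c@B4, d@B1, f@B3}
  B5:   IN={c@B4, d@B1, f@B3}   OUT={b@B5, c@B4, d@B1, f@B5}
  B6:   IN={b@B5, c@B3, c@B4, d@B1, f@B0, f@B5}   OUT={a@B6, b@B5, c@B3, c@B4, d@B1, f@B6}
  B7:   IN={a@B6, b@B5, c@B3, c@B4, d@B1, f@B6}   OUT={a@B6, b@B5, c@B3, c@B4, d@B1, e@B7, f@B6}
  B8:   IN={a@B6, b@B5, c@B3, c@B4, d@B1, e@B7, f@B6}   OUT={a@B6, b@B5, c@B3, c@B4, d@B1, e@B7, f@B6}

Merge at B0 (entry node, so the boundary value {} is joined with the incoming edge(s)): IN[B0] = {} ⊔ OUT[B3] = {c@B3, d@B1, f@B3}
Applying B0's transfer function to that IN value gives OUT[B0] (row B0 above).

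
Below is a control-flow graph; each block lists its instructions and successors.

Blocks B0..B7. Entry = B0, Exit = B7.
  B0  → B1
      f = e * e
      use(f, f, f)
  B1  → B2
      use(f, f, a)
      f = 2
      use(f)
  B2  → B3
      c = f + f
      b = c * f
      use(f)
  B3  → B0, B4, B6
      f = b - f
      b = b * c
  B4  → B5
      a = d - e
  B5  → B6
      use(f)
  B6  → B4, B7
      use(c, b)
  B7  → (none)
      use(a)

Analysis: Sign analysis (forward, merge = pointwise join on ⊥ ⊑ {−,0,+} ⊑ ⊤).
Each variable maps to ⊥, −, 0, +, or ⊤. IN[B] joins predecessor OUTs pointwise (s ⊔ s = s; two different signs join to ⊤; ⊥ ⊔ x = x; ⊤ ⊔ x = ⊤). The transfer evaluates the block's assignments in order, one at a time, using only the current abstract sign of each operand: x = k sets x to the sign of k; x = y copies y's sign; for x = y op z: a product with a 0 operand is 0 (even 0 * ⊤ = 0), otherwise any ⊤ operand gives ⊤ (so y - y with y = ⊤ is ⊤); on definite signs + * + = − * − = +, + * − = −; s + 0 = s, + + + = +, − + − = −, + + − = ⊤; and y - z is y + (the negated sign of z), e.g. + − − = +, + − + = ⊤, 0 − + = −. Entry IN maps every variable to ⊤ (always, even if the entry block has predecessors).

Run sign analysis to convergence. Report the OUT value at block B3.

Answer: {a: ⊤, b: +, c: +, d: ⊤, e: ⊤, f: ⊤}

Working:
Fixpoint table:
  B0:  IN=(all ⊤)  OUT=(all ⊤)
  B1:  IN=(all ⊤)  OUT={f:+; rest ⊤}
  B2:  IN={f:+; rest ⊤}  OUT={b:+, c:+, f:+; rest ⊤}
  B3:  IN={b:+, c:+, f:+; rest ⊤}  OUT={b:+, c:+; rest ⊤}
  B4:  IN={b:+, c:+; rest ⊤}  OUT={b:+, c:+; rest ⊤}
  B5:  IN={b:+, c:+; rest ⊤}  OUT={b:+, c:+; rest ⊤}
  B6:  IN={b:+, c:+; rest ⊤}  OUT={b:+, c:+; rest ⊤}
  B7:  IN={b:+, c:+; rest ⊤}  OUT={b:+, c:+; rest ⊤}

Merge at B3: IN[B3] = OUT[B2] = {a: ⊤, b: +, c: +, d: ⊤, e: ⊤, f: +}
Applying B3's transfer function to that IN value gives OUT[B3] (row B3 above).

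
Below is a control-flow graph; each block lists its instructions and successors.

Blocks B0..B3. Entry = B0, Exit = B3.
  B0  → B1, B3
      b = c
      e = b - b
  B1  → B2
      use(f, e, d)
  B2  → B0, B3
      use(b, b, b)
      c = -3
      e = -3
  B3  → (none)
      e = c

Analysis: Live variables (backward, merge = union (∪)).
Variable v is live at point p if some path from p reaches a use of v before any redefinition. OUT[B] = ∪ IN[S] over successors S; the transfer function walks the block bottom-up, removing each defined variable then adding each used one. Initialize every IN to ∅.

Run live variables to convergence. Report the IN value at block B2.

Per-block solution:
  B0: | IN={c, d, f} | OUT={b, c, d, e, f}
  B1: | IN={b, d, e, f} | OUT={b, d, f}
  B2: | IN={b, d, f} | OUT={c, d, f}
  B3: | IN={c} | OUT={}

Merge at B2: OUT[B2] = IN[B0] ⊔ IN[B3] = {c, d, f}
Applying B2's transfer function to that OUT value gives IN[B2] (row B2 above).

Answer: {b, d, f}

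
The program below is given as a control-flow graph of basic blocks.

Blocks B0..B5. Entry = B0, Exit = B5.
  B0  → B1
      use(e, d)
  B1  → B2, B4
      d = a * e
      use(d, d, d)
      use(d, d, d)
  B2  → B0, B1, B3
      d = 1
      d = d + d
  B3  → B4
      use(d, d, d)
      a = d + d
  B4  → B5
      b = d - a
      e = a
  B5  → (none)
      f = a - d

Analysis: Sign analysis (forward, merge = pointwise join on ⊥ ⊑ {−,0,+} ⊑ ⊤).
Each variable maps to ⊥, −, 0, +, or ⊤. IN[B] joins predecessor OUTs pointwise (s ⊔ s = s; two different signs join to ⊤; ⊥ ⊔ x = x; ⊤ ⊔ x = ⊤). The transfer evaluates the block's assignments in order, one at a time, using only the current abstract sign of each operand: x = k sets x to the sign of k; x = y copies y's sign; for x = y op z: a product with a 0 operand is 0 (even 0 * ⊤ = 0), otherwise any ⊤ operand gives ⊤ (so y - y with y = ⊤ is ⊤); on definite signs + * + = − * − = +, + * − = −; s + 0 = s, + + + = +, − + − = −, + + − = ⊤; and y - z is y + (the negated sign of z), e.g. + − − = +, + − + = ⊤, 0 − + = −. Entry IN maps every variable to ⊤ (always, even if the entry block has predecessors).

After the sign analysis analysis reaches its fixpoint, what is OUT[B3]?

Answer: {a: +, b: ⊤, c: ⊤, d: +, e: ⊤, f: ⊤}

Trace:
Converged values:
  B0:  IN=(all ⊤)  OUT=(all ⊤)
  B1:  IN=(all ⊤)  OUT=(all ⊤)
  B2:  IN=(all ⊤)  OUT={d:+; rest ⊤}
  B3:  IN={d:+; rest ⊤}  OUT={a:+, d:+; rest ⊤}
  B4:  IN=(all ⊤)  OUT=(all ⊤)
  B5:  IN=(all ⊤)  OUT=(all ⊤)

Merge at B3: IN[B3] = OUT[B2] = {a: ⊤, b: ⊤, c: ⊤, d: +, e: ⊤, f: ⊤}
Applying B3's transfer function to that IN value gives OUT[B3] (row B3 above).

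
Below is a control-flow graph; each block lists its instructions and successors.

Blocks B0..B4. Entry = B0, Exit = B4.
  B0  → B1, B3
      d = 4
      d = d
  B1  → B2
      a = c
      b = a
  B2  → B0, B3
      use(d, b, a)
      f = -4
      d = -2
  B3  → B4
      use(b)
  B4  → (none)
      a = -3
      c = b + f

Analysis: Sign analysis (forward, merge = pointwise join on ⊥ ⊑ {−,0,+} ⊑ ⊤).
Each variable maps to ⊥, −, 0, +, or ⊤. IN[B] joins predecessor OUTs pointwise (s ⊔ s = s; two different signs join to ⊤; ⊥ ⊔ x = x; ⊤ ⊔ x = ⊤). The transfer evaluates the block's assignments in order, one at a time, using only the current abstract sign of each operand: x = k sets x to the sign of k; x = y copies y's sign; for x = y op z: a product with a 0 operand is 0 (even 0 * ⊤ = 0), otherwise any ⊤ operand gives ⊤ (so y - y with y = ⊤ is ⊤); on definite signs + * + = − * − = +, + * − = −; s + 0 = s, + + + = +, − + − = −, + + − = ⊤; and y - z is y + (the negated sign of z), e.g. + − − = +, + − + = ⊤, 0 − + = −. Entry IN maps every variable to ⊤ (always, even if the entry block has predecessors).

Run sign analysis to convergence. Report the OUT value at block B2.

Converged values:
  B0:  IN=(all ⊤)  OUT={d:+; rest ⊤}
  B1:  IN={d:+; rest ⊤}  OUT={d:+; rest ⊤}
  B2:  IN={d:+; rest ⊤}  OUT={d:-, f:-; rest ⊤}
  B3:  IN=(all ⊤)  OUT=(all ⊤)
  B4:  IN=(all ⊤)  OUT={a:-; rest ⊤}

Merge at B2: IN[B2] = OUT[B1] = {a: ⊤, b: ⊤, c: ⊤, d: +, e: ⊤, f: ⊤}
Applying B2's transfer function to that IN value gives OUT[B2] (row B2 above).

Answer: {a: ⊤, b: ⊤, c: ⊤, d: -, e: ⊤, f: -}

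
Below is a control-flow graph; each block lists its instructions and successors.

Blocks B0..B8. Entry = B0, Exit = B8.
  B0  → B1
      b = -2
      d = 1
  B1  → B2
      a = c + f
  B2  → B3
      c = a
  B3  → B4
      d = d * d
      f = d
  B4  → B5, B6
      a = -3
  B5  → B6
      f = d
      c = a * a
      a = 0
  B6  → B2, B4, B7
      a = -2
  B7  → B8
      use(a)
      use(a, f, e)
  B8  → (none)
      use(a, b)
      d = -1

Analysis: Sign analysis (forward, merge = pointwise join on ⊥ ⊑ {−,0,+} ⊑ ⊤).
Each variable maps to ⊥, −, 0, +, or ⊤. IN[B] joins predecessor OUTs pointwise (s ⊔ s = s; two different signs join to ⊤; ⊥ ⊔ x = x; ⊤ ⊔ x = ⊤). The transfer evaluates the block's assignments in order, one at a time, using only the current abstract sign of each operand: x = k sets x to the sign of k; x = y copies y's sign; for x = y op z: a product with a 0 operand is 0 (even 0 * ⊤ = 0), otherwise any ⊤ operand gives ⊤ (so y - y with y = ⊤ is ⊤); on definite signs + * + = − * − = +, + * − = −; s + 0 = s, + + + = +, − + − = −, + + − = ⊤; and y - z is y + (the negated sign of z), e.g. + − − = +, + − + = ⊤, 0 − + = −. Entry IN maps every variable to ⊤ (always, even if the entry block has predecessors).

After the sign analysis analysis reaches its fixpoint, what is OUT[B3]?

Answer: {a: ⊤, b: -, c: ⊤, d: +, e: ⊤, f: +}

Working:
Per-block solution:
  B0:   IN=(all ⊤)   OUT={b:-, d:+; rest ⊤}
  B1:   IN={b:-, d:+; rest ⊤}   OUT={b:-, d:+; rest ⊤}
  B2:   IN={b:-, d:+; rest ⊤}   OUT={b:-, d:+; rest ⊤}
  B3:   IN={b:-, d:+; rest ⊤}   OUT={b:-, d:+, f:+; rest ⊤}
  B4:   IN={b:-, d:+, f:+; rest ⊤}   OUT={a:-, b:-, d:+, f:+; rest ⊤}
  B5:   IN={a:-, b:-, d:+, f:+; rest ⊤}   OUT={a:0, b:-, c:+, d:+, f:+; rest ⊤}
  B6:   IN={b:-, d:+, f:+; rest ⊤}   OUT={a:-, b:-, d:+, f:+; rest ⊤}
  B7:   IN={a:-, b:-, d:+, f:+; rest ⊤}   OUT={a:-, b:-, d:+, f:+; rest ⊤}
  B8:   IN={a:-, b:-, d:+, f:+; rest ⊤}   OUT={a:-, b:-, d:-, f:+; rest ⊤}

Merge at B3: IN[B3] = OUT[B2] = {a: ⊤, b: -, c: ⊤, d: +, e: ⊤, f: ⊤}
Applying B3's transfer function to that IN value gives OUT[B3] (row B3 above).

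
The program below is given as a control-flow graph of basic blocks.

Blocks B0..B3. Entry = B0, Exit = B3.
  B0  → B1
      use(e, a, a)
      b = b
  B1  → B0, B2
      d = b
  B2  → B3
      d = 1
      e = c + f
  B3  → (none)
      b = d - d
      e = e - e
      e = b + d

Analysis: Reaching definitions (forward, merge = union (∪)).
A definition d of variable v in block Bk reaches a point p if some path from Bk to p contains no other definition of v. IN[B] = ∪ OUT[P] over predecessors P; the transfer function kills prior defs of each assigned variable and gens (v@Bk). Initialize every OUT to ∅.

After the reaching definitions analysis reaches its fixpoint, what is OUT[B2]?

Converged values:
  B0:   IN={b@B0, d@B1}   OUT={b@B0, d@B1}
  B1:   IN={b@B0, d@B1}   OUT={b@B0, d@B1}
  B2:   IN={b@B0, d@B1}   OUT={b@B0, d@B2, e@B2}
  B3:   IN={b@B0, d@B2, e@B2}   OUT={b@B3, d@B2, e@B3}

Merge at B2: IN[B2] = OUT[B1] = {b@B0, d@B1}
Applying B2's transfer function to that IN value gives OUT[B2] (row B2 above).

Answer: {b@B0, d@B2, e@B2}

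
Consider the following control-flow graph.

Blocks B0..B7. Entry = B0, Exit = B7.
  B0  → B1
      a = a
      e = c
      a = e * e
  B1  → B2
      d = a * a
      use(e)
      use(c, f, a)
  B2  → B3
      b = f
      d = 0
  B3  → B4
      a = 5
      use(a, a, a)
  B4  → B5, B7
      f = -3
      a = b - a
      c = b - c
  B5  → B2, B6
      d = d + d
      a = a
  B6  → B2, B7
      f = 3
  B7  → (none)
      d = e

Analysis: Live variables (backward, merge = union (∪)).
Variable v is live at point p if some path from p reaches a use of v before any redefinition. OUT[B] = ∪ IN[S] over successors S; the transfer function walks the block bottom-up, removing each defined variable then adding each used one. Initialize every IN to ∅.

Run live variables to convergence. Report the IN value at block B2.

Answer: {c, e, f}

Trace:
Per-block solution:
  B0: | IN={a, c, f} | OUT={a, c, e, f}
  B1: | IN={a, c, e, f} | OUT={c, e, f}
  B2: | IN={c, e, f} | OUT={b, c, d, e}
  B3: | IN={b, c, d, e} | OUT={a, b, c, d, e}
  B4: | IN={a, b, c, d, e} | OUT={a, c, d, e, f}
  B5: | IN={a, c, d, e, f} | OUT={c, e, f}
  B6: | IN={c, e} | OUT={c, e, f}
  B7: | IN={e} | OUT={}

Merge at B2: OUT[B2] = IN[B3] = {b, c, d, e}
Applying B2's transfer function to that OUT value gives IN[B2] (row B2 above).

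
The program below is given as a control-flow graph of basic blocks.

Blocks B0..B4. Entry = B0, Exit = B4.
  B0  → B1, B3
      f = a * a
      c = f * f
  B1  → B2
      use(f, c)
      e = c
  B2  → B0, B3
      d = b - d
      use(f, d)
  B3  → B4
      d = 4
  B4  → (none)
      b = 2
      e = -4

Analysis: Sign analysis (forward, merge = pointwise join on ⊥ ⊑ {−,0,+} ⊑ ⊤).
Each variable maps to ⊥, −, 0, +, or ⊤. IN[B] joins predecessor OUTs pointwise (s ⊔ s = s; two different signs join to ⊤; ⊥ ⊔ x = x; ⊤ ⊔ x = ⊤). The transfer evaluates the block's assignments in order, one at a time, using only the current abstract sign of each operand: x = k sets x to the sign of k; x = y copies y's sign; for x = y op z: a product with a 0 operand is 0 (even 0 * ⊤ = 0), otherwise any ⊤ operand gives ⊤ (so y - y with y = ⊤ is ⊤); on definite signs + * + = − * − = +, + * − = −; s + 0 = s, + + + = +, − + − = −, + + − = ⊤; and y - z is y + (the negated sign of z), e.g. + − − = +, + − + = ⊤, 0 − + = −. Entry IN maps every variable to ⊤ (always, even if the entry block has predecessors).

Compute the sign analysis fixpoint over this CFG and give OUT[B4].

Answer: {a: ⊤, b: +, c: ⊤, d: +, e: -, f: ⊤}

Derivation:
Per-block solution:
  B0:  IN=(all ⊤)  OUT=(all ⊤)
  B1:  IN=(all ⊤)  OUT=(all ⊤)
  B2:  IN=(all ⊤)  OUT=(all ⊤)
  B3:  IN=(all ⊤)  OUT={d:+; rest ⊤}
  B4:  IN={d:+; rest ⊤}  OUT={b:+, d:+, e:-; rest ⊤}

Merge at B4: IN[B4] = OUT[B3] = {a: ⊤, b: ⊤, c: ⊤, d: +, e: ⊤, f: ⊤}
Applying B4's transfer function to that IN value gives OUT[B4] (row B4 above).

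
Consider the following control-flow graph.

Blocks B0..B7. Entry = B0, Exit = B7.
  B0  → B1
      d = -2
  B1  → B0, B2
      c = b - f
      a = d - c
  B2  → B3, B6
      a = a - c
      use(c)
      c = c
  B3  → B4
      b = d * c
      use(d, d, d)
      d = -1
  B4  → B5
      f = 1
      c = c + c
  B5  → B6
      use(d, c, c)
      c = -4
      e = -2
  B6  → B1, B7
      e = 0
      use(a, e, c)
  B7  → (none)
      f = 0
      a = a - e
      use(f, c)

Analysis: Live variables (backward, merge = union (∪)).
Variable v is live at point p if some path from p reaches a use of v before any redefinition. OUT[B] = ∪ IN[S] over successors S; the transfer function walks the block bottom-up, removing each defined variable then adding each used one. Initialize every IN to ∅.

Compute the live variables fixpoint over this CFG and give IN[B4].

Converged values:
  B0:  IN={b, f}  OUT={b, d, f}
  B1:  IN={b, d, f}  OUT={a, b, c, d, f}
  B2:  IN={a, b, c, d, f}  OUT={a, b, c, d, f}
  B3:  IN={a, c, d}  OUT={a, b, c, d}
  B4:  IN={a, b, c, d}  OUT={a, b, c, d, f}
  B5:  IN={a, b, c, d, f}  OUT={a, b, c, d, f}
  B6:  IN={a, b, c, d, f}  OUT={a, b, c, d, e, f}
  B7:  IN={a, c, e}  OUT={}

Merge at B4: OUT[B4] = IN[B5] = {a, b, c, d, f}
Applying B4's transfer function to that OUT value gives IN[B4] (row B4 above).

Answer: {a, b, c, d}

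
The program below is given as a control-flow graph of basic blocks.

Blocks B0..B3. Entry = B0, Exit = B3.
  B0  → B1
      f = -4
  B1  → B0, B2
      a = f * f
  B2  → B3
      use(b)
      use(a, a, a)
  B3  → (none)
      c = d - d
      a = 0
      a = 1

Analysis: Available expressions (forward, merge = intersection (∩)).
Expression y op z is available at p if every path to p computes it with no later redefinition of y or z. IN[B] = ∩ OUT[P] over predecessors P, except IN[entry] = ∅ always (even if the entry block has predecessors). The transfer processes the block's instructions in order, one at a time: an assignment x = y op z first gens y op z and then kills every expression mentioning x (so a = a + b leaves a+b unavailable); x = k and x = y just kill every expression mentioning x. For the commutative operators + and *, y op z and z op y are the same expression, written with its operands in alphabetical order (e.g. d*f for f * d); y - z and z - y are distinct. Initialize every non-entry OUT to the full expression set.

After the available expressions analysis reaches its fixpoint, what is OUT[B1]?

Answer: {f*f}

Trace:
Converged values:
  B0:   IN={}   OUT={}
  B1:   IN={}   OUT={f*f}
  B2:   IN={f*f}   OUT={f*f}
  B3:   IN={f*f}   OUT={d-d, f*f}

Merge at B1: IN[B1] = OUT[B0] = {}
Applying B1's transfer function to that IN value gives OUT[B1] (row B1 above).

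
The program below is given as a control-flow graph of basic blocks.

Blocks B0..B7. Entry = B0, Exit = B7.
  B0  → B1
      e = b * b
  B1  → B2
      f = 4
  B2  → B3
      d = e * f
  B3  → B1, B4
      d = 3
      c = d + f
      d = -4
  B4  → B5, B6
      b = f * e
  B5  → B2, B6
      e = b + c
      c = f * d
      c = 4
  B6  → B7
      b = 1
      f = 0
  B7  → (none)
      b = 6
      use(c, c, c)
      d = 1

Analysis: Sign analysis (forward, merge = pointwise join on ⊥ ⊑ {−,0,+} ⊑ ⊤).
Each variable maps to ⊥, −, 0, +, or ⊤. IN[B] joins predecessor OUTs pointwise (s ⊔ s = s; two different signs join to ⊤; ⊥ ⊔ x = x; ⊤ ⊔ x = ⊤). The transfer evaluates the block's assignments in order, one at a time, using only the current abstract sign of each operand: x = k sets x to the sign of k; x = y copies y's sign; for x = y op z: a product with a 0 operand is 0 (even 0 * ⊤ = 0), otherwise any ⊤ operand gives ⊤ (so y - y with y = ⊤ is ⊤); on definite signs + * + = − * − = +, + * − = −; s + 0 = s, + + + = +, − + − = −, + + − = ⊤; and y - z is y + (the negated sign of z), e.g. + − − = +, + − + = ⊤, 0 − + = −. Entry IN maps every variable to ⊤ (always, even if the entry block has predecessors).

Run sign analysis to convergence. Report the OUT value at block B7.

Answer: {a: ⊤, b: +, c: +, d: +, e: ⊤, f: 0}

Derivation:
Fixpoint table:
  B0:  IN=(all ⊤)  OUT=(all ⊤)
  B1:  IN=(all ⊤)  OUT={f:+; rest ⊤}
  B2:  IN={f:+; rest ⊤}  OUT={f:+; rest ⊤}
  B3:  IN={f:+; rest ⊤}  OUT={c:+, d:-, f:+; rest ⊤}
  B4:  IN={c:+, d:-, f:+; rest ⊤}  OUT={c:+, d:-, f:+; rest ⊤}
  B5:  IN={c:+, d:-, f:+; rest ⊤}  OUT={c:+, d:-, f:+; rest ⊤}
  B6:  IN={c:+, d:-, f:+; rest ⊤}  OUT={b:+, c:+, d:-, f:0; rest ⊤}
  B7:  IN={b:+, c:+, d:-, f:0; rest ⊤}  OUT={b:+, c:+, d:+, f:0; rest ⊤}

Merge at B7: IN[B7] = OUT[B6] = {a: ⊤, b: +, c: +, d: -, e: ⊤, f: 0}
Applying B7's transfer function to that IN value gives OUT[B7] (row B7 above).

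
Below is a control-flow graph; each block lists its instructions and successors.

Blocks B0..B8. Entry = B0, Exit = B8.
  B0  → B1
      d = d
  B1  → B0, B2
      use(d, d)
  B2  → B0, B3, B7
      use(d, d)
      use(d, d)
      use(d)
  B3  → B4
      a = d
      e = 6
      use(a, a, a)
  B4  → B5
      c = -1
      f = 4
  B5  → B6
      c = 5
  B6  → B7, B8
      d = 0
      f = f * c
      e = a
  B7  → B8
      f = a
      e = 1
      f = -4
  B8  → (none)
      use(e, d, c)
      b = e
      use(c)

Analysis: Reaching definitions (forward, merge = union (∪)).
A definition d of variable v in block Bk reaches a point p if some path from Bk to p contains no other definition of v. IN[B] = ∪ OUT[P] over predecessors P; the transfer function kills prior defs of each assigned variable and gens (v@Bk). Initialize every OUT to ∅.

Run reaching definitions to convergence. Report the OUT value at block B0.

Answer: {d@B0}

Trace:
Converged values:
  B0:  IN={d@B0}  OUT={d@B0}
  B1:  IN={d@B0}  OUT={d@B0}
  B2:  IN={d@B0}  OUT={d@B0}
  B3:  IN={d@B0}  OUT={a@B3, d@B0, e@B3}
  B4:  IN={a@B3, d@B0, e@B3}  OUT={a@B3, c@B4, d@B0, e@B3, f@B4}
  B5:  IN={a@B3, c@B4, d@B0, e@B3, f@B4}  OUT={a@B3, c@B5, d@B0, e@B3, f@B4}
  B6:  IN={a@B3, c@B5, d@B0, e@B3, f@B4}  OUT={a@B3, c@B5, d@B6, e@B6, f@B6}
  B7:  IN={a@B3, c@B5, d@B0, d@B6, e@B6, f@B6}  OUT={a@B3, c@B5, d@B0, d@B6, e@B7, f@B7}
  B8:  IN={a@B3, c@B5, d@B0, d@B6, e@B6, e@B7, f@B6, f@B7}  OUT={a@B3, b@B8, c@B5, d@B0, d@B6, e@B6, e@B7, f@B6, f@B7}

Merge at B0 (entry node, so the boundary value {} is joined with the incoming edge(s)): IN[B0] = {} ⊔ OUT[B1] ⊔ OUT[B2] = {d@B0}
Applying B0's transfer function to that IN value gives OUT[B0] (row B0 above).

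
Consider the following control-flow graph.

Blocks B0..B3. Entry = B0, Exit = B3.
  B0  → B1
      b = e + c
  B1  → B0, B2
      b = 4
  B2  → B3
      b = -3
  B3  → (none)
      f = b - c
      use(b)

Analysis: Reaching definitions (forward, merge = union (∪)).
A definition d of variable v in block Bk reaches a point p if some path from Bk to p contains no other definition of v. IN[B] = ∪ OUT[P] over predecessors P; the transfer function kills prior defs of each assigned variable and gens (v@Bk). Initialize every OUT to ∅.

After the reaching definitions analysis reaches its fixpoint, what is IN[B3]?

Fixpoint table:
  B0:   IN={b@B1}   OUT={b@B0}
  B1:   IN={b@B0}   OUT={b@B1}
  B2:   IN={b@B1}   OUT={b@B2}
  B3:   IN={b@B2}   OUT={b@B2, f@B3}

Merge at B3: IN[B3] = OUT[B2] = {b@B2}

Answer: {b@B2}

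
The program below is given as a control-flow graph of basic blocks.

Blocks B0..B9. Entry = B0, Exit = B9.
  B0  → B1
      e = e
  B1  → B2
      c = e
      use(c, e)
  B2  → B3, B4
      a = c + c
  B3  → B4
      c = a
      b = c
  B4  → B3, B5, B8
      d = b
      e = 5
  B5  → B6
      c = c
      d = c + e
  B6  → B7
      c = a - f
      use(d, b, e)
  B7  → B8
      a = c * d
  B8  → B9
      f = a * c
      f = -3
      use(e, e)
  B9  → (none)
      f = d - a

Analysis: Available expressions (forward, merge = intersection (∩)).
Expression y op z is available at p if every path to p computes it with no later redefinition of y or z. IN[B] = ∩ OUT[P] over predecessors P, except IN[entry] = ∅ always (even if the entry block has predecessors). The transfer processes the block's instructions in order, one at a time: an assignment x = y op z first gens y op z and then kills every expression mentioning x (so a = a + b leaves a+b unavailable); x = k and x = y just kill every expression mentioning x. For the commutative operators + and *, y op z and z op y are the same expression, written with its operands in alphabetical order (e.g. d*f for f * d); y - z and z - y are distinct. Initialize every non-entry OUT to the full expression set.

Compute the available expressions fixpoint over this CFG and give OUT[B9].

Fixpoint table:
  B0: | IN={} | OUT={}
  B1: | IN={} | OUT={}
  B2: | IN={} | OUT={c+c}
  B3: | IN={} | OUT={}
  B4: | IN={} | OUT={}
  B5: | IN={} | OUT={c+e}
  B6: | IN={c+e} | OUT={a-f}
  B7: | IN={a-f} | OUT={c*d}
  B8: | IN={} | OUT={a*c}
  B9: | IN={a*c} | OUT={a*c, d-a}

Merge at B9: IN[B9] = OUT[B8] = {a*c}
Applying B9's transfer function to that IN value gives OUT[B9] (row B9 above).

Answer: {a*c, d-a}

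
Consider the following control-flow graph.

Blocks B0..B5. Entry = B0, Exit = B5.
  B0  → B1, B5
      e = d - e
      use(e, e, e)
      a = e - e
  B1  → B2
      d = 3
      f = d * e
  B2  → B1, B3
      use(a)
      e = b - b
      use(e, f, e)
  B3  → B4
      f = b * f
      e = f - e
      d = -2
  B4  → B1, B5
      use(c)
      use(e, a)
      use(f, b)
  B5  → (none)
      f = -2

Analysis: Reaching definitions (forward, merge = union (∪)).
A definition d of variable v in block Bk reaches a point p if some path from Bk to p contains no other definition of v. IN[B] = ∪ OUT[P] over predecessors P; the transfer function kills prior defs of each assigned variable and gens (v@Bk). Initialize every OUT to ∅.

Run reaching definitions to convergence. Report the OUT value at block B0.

Converged values:
  B0: | IN={} | OUT={a@B0, e@B0}
  B1: | IN={a@B0, d@B1, d@B3, e@B0, e@B2, e@B3, f@B1, f@B3} | OUT={a@B0, d@B1, e@B0, e@B2, e@B3, f@B1}
  B2: | IN={a@B0, d@B1, e@B0, e@B2, e@B3, f@B1} | OUT={a@B0, d@B1, e@B2, f@B1}
  B3: | IN={a@B0, d@B1, e@B2, f@B1} | OUT={a@B0, d@B3, e@B3, f@B3}
  B4: | IN={a@B0, d@B3, e@B3, f@B3} | OUT={a@B0, d@B3, e@B3, f@B3}
  B5: | IN={a@B0, d@B3, e@B0, e@B3, f@B3} | OUT={a@B0, d@B3, e@B0, e@B3, f@B5}

B0 is the boundary node: IN[B0] = {}
Applying B0's transfer function to that IN value gives OUT[B0] (row B0 above).

Answer: {a@B0, e@B0}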